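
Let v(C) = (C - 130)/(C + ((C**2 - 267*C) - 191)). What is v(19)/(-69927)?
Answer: -1/3076788 ≈ -3.2501e-7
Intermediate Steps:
v(C) = (-130 + C)/(-191 + C**2 - 266*C) (v(C) = (-130 + C)/(C + (-191 + C**2 - 267*C)) = (-130 + C)/(-191 + C**2 - 266*C))
v(19)/(-69927) = ((130 - 1*19)/(191 - 1*19**2 + 266*19))/(-69927) = ((130 - 19)/(191 - 1*361 + 5054))*(-1/69927) = (111/(191 - 361 + 5054))*(-1/69927) = (111/4884)*(-1/69927) = ((1/4884)*111)*(-1/69927) = (1/44)*(-1/69927) = -1/3076788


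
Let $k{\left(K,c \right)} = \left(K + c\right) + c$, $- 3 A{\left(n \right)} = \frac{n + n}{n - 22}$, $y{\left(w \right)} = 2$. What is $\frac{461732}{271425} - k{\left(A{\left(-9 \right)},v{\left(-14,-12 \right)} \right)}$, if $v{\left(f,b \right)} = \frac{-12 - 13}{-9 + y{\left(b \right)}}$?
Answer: $- \frac{44159008}{8414175} \approx -5.2482$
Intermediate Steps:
$A{\left(n \right)} = - \frac{2 n}{3 \left(-22 + n\right)}$ ($A{\left(n \right)} = - \frac{\left(n + n\right) \frac{1}{n - 22}}{3} = - \frac{2 n \frac{1}{-22 + n}}{3} = - \frac{2 n}{3 \left(-22 + n\right)}$)
$v{\left(f,b \right)} = \frac{25}{7}$ ($v{\left(f,b \right)} = \frac{-12 - 13}{-9 + 2} = - \frac{25}{-7} = \left(-25\right) \left(- \frac{1}{7}\right) = \frac{25}{7}$)
$k{\left(K,c \right)} = K + 2 c$
$\frac{461732}{271425} - k{\left(A{\left(-9 \right)},v{\left(-14,-12 \right)} \right)} = \frac{461732}{271425} - \left(\left(-2\right) \left(-9\right) \frac{1}{-66 + 3 \left(-9\right)} + 2 \cdot \frac{25}{7}\right) = 461732 \cdot \frac{1}{271425} - \left(\left(-2\right) \left(-9\right) \frac{1}{-66 - 27} + \frac{50}{7}\right) = \frac{461732}{271425} - \left(\left(-2\right) \left(-9\right) \frac{1}{-93} + \frac{50}{7}\right) = \frac{461732}{271425} - \left(\left(-2\right) \left(-9\right) \left(- \frac{1}{93}\right) + \frac{50}{7}\right) = \frac{461732}{271425} - \left(- \frac{6}{31} + \frac{50}{7}\right) = \frac{461732}{271425} - \frac{1508}{217} = - \frac{44159008}{8414175}$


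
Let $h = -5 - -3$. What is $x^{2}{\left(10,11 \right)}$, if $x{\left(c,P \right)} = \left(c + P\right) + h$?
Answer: $361$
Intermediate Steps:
$h = -2$ ($h = -5 + 3 = -2$)
$x{\left(c,P \right)} = -2 + P + c$ ($x{\left(c,P \right)} = \left(c + P\right) - 2 = \left(P + c\right) - 2 = -2 + P + c$)
$x^{2}{\left(10,11 \right)} = \left(-2 + 11 + 10\right)^{2} = 19^{2} = 361$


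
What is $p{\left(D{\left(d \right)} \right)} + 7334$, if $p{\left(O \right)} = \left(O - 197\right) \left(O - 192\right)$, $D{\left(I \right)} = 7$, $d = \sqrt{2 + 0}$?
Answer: $42484$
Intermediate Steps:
$d = \sqrt{2} \approx 1.4142$
$p{\left(O \right)} = \left(-197 + O\right) \left(-192 + O\right)$ ($p{\left(O \right)} = \left(-197 + O\right) \left(O - 192\right) = \left(-197 + O\right) \left(-192 + O\right)$)
$p{\left(D{\left(d \right)} \right)} + 7334 = \left(37824 + 7^{2} - 2723\right) + 7334 = \left(37824 + 49 - 2723\right) + 7334 = 35150 + 7334 = 42484$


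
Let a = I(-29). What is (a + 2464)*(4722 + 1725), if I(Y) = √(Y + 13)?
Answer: 15885408 + 25788*I ≈ 1.5885e+7 + 25788.0*I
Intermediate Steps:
I(Y) = √(13 + Y)
a = 4*I (a = √(13 - 29) = √(-16) = 4*I ≈ 4.0*I)
(a + 2464)*(4722 + 1725) = (4*I + 2464)*(4722 + 1725) = (2464 + 4*I)*6447 = 15885408 + 25788*I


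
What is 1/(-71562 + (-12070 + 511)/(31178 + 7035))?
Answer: -38213/2734610265 ≈ -1.3974e-5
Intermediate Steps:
1/(-71562 + (-12070 + 511)/(31178 + 7035)) = 1/(-71562 - 11559/38213) = 1/(-2734610265/38213) = -38213/2734610265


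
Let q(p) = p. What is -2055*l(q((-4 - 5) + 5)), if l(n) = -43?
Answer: 88365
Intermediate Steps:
-2055*l(q((-4 - 5) + 5)) = -2055*(-43) = 88365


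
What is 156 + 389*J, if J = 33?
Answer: 12993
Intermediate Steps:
156 + 389*J = 156 + 389*33 = 156 + 12837 = 12993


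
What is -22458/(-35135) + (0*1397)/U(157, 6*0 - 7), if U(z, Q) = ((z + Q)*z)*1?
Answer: 22458/35135 ≈ 0.63919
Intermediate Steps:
U(z, Q) = z*(Q + z) (U(z, Q) = ((Q + z)*z)*1 = (z*(Q + z))*1 = z*(Q + z))
-22458/(-35135) + (0*1397)/U(157, 6*0 - 7) = -22458/(-35135) + (0*1397)/((157*((6*0 - 7) + 157))) = -22458*(-1/35135) + 0/((157*((0 - 7) + 157))) = 22458/35135 + 0/((157*(-7 + 157))) = 22458/35135 + 0/((157*150)) = 22458/35135 + 0/23550 = 22458/35135 + 0*(1/23550) = 22458/35135 + 0 = 22458/35135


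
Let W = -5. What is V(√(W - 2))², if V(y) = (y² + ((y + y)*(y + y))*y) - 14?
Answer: -5047 + 1176*I*√7 ≈ -5047.0 + 3111.4*I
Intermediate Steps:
V(y) = -14 + y² + 4*y³ (V(y) = (y² + ((2*y)*(2*y))*y) - 14 = (y² + (4*y²)*y) - 14 = (y² + 4*y³) - 14 = -14 + y² + 4*y³)
V(√(W - 2))² = (-14 + (√(-5 - 2))² + 4*(√(-5 - 2))³)² = (-14 + (√(-7))² + 4*(√(-7))³)² = (-14 + (I*√7)² + 4*(I*√7)³)² = (-14 - 7 + 4*(-7*I*√7))² = (-14 - 7 - 28*I*√7)² = (-21 - 28*I*√7)²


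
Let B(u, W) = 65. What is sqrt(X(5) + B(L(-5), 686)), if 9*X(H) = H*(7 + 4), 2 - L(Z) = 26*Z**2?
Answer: 8*sqrt(10)/3 ≈ 8.4327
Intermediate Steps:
L(Z) = 2 - 26*Z**2
X(H) = 11*H/9 (X(H) = (H*(7 + 4))/9 = (H*11)/9 = (11*H)/9 = 11*H/9)
sqrt(X(5) + B(L(-5), 686)) = sqrt((11/9)*5 + 65) = sqrt(55/9 + 65) = sqrt(640/9) = 8*sqrt(10)/3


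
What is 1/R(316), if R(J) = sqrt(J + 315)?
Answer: sqrt(631)/631 ≈ 0.039809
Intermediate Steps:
R(J) = sqrt(315 + J)
1/R(316) = 1/(sqrt(315 + 316)) = 1/(sqrt(631)) = sqrt(631)/631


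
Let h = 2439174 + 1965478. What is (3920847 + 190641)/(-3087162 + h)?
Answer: 2055744/658745 ≈ 3.1207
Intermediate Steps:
h = 4404652
(3920847 + 190641)/(-3087162 + h) = (3920847 + 190641)/(-3087162 + 4404652) = 4111488/1317490 = 4111488*(1/1317490) = 2055744/658745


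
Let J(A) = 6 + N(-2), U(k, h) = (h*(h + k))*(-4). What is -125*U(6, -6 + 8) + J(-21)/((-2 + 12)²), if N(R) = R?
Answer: 200001/25 ≈ 8000.0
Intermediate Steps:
U(k, h) = -4*h*(h + k)
J(A) = 4 (J(A) = 6 - 2 = 4)
-125*U(6, -6 + 8) + J(-21)/((-2 + 12)²) = -(-500)*(-6 + 8)*((-6 + 8) + 6) + 4/((-2 + 12)²) = -(-500)*2*(2 + 6) + 4/(10²) = -(-500)*2*8 + 4/100 = -125*(-64) + 4*(1/100) = 8000 + 1/25 = 200001/25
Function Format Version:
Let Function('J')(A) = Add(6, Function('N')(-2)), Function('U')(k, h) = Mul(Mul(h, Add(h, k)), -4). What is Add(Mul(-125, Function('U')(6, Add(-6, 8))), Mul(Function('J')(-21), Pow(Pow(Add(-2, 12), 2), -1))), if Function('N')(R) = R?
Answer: Rational(200001, 25) ≈ 8000.0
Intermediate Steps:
Function('U')(k, h) = Mul(-4, h, Add(h, k))
Function('J')(A) = 4 (Function('J')(A) = Add(6, -2) = 4)
Add(Mul(-125, Function('U')(6, Add(-6, 8))), Mul(Function('J')(-21), Pow(Pow(Add(-2, 12), 2), -1))) = Add(Mul(-125, Mul(-4, Add(-6, 8), Add(Add(-6, 8), 6))), Mul(4, Pow(Pow(Add(-2, 12), 2), -1))) = Add(Mul(-125, Mul(-4, 2, Add(2, 6))), Mul(4, Pow(Pow(10, 2), -1))) = Add(Mul(-125, Mul(-4, 2, 8)), Mul(4, Pow(100, -1))) = Add(Mul(-125, -64), Mul(4, Rational(1, 100))) = Add(8000, Rational(1, 25)) = Rational(200001, 25)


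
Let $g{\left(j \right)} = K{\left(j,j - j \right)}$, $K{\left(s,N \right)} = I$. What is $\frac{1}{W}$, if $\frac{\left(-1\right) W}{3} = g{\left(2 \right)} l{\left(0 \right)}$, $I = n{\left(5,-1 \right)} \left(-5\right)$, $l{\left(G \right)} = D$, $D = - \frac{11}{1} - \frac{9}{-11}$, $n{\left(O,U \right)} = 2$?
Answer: $- \frac{11}{3360} \approx -0.0032738$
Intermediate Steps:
$D = - \frac{112}{11}$ ($D = \left(-11\right) 1 - - \frac{9}{11} = -11 + \frac{9}{11} = - \frac{112}{11} \approx -10.182$)
$l{\left(G \right)} = - \frac{112}{11}$
$I = -10$ ($I = 2 \left(-5\right) = -10$)
$K{\left(s,N \right)} = -10$
$g{\left(j \right)} = -10$
$W = - \frac{3360}{11}$ ($W = - 3 \left(\left(-10\right) \left(- \frac{112}{11}\right)\right) = \left(-3\right) \frac{1120}{11} = - \frac{3360}{11} \approx -305.45$)
$\frac{1}{W} = \frac{1}{- \frac{3360}{11}} = - \frac{11}{3360}$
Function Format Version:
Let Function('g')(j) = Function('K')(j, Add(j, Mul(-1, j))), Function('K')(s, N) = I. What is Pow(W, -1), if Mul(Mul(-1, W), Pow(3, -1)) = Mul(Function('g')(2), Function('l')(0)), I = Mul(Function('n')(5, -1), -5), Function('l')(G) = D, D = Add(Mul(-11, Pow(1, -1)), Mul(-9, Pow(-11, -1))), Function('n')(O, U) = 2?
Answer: Rational(-11, 3360) ≈ -0.0032738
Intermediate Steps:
D = Rational(-112, 11) (D = Add(Mul(-11, 1), Mul(-9, Rational(-1, 11))) = Add(-11, Rational(9, 11)) = Rational(-112, 11) ≈ -10.182)
Function('l')(G) = Rational(-112, 11)
I = -10 (I = Mul(2, -5) = -10)
Function('K')(s, N) = -10
Function('g')(j) = -10
W = Rational(-3360, 11) (W = Mul(-3, Mul(-10, Rational(-112, 11))) = Mul(-3, Rational(1120, 11)) = Rational(-3360, 11) ≈ -305.45)
Pow(W, -1) = Pow(Rational(-3360, 11), -1) = Rational(-11, 3360)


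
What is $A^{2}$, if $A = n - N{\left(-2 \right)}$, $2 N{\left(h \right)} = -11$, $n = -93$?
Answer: $\frac{30625}{4} \approx 7656.3$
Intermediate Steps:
$N{\left(h \right)} = - \frac{11}{2}$ ($N{\left(h \right)} = \frac{1}{2} \left(-11\right) = - \frac{11}{2}$)
$A = - \frac{175}{2}$ ($A = -93 - - \frac{11}{2} = -93 + \frac{11}{2} = - \frac{175}{2} \approx -87.5$)
$A^{2} = \left(- \frac{175}{2}\right)^{2} = \frac{30625}{4}$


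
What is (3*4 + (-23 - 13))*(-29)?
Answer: 696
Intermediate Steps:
(3*4 + (-23 - 13))*(-29) = (12 - 36)*(-29) = -24*(-29) = 696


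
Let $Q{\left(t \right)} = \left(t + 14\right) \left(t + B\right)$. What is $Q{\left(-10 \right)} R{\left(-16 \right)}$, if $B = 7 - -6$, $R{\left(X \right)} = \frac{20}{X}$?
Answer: $-15$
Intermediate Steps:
$B = 13$ ($B = 7 + 6 = 13$)
$Q{\left(t \right)} = \left(13 + t\right) \left(14 + t\right)$ ($Q{\left(t \right)} = \left(t + 14\right) \left(t + 13\right) = \left(14 + t\right) \left(13 + t\right) = \left(13 + t\right) \left(14 + t\right)$)
$Q{\left(-10 \right)} R{\left(-16 \right)} = \left(182 + \left(-10\right)^{2} + 27 \left(-10\right)\right) \frac{20}{-16} = \left(182 + 100 - 270\right) 20 \left(- \frac{1}{16}\right) = 12 \left(- \frac{5}{4}\right) = -15$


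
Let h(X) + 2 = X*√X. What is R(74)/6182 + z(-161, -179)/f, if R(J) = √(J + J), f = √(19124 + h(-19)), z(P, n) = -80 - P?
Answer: (81 + √(707514 - 703*I*√19)/3091)/√(19122 - 19*I*√19) ≈ 0.58772 + 0.0012685*I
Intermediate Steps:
h(X) = -2 + X^(3/2) (h(X) = -2 + X*√X = -2 + X^(3/2))
f = √(19122 - 19*I*√19) (f = √(19124 + (-2 + (-19)^(3/2))) = √(19124 + (-2 - 19*I*√19)) = √(19122 - 19*I*√19) ≈ 138.28 - 0.2995*I)
R(J) = √2*√J (R(J) = √(2*J) = √2*√J)
R(74)/6182 + z(-161, -179)/f = (√2*√74)/6182 + (-80 - 1*(-161))/(√(19122 - 19*I*√19)) = (2*√37)*(1/6182) + (-80 + 161)/√(19122 - 19*I*√19) = √37/3091 + 81/√(19122 - 19*I*√19) = 81/√(19122 - 19*I*√19) + √37/3091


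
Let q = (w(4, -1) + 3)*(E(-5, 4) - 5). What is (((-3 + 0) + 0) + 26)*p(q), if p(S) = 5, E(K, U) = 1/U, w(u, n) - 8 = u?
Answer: 115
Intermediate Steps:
w(u, n) = 8 + u
q = -285/4 (q = ((8 + 4) + 3)*(1/4 - 5) = (12 + 3)*(¼ - 5) = 15*(-19/4) = -285/4 ≈ -71.250)
(((-3 + 0) + 0) + 26)*p(q) = (((-3 + 0) + 0) + 26)*5 = ((-3 + 0) + 26)*5 = (-3 + 26)*5 = 23*5 = 115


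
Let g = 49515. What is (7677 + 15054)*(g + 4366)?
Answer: 1224769011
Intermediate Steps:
(7677 + 15054)*(g + 4366) = (7677 + 15054)*(49515 + 4366) = 22731*53881 = 1224769011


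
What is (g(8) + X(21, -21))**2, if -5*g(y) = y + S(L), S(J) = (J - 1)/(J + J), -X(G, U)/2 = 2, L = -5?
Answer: 20449/625 ≈ 32.718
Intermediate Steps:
X(G, U) = -4 (X(G, U) = -2*2 = -4)
S(J) = (-1 + J)/(2*J) (S(J) = (-1 + J)/((2*J)) = (-1 + J)*(1/(2*J)) = (-1 + J)/(2*J))
g(y) = -3/25 - y/5 (g(y) = -(y + (1/2)*(-1 - 5)/(-5))/5 = -(y + (1/2)*(-1/5)*(-6))/5 = -(y + 3/5)/5 = -(3/5 + y)/5 = -3/25 - y/5)
(g(8) + X(21, -21))**2 = ((-3/25 - 1/5*8) - 4)**2 = ((-3/25 - 8/5) - 4)**2 = (-43/25 - 4)**2 = (-143/25)**2 = 20449/625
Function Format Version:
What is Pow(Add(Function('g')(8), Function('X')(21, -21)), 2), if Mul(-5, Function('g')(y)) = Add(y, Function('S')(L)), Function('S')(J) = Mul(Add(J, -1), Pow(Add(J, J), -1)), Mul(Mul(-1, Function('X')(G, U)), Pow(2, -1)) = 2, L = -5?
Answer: Rational(20449, 625) ≈ 32.718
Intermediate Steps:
Function('X')(G, U) = -4 (Function('X')(G, U) = Mul(-2, 2) = -4)
Function('S')(J) = Mul(Rational(1, 2), Pow(J, -1), Add(-1, J)) (Function('S')(J) = Mul(Add(-1, J), Pow(Mul(2, J), -1)) = Mul(Add(-1, J), Mul(Rational(1, 2), Pow(J, -1))) = Mul(Rational(1, 2), Pow(J, -1), Add(-1, J)))
Function('g')(y) = Add(Rational(-3, 25), Mul(Rational(-1, 5), y)) (Function('g')(y) = Mul(Rational(-1, 5), Add(y, Mul(Rational(1, 2), Pow(-5, -1), Add(-1, -5)))) = Mul(Rational(-1, 5), Add(y, Mul(Rational(1, 2), Rational(-1, 5), -6))) = Mul(Rational(-1, 5), Add(y, Rational(3, 5))) = Mul(Rational(-1, 5), Add(Rational(3, 5), y)) = Add(Rational(-3, 25), Mul(Rational(-1, 5), y)))
Pow(Add(Function('g')(8), Function('X')(21, -21)), 2) = Pow(Add(Add(Rational(-3, 25), Mul(Rational(-1, 5), 8)), -4), 2) = Pow(Add(Add(Rational(-3, 25), Rational(-8, 5)), -4), 2) = Pow(Add(Rational(-43, 25), -4), 2) = Pow(Rational(-143, 25), 2) = Rational(20449, 625)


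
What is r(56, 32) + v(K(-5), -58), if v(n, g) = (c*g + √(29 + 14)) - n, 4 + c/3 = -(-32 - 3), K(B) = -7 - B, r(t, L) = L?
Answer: -5360 + √43 ≈ -5353.4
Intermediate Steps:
c = 93 (c = -12 + 3*(-(-32 - 3)) = -12 + 3*(-1*(-35)) = -12 + 3*35 = -12 + 105 = 93)
v(n, g) = √43 - n + 93*g (v(n, g) = (93*g + √(29 + 14)) - n = (93*g + √43) - n = (√43 + 93*g) - n = √43 - n + 93*g)
r(56, 32) + v(K(-5), -58) = 32 + (√43 - (-7 - 1*(-5)) + 93*(-58)) = 32 + (√43 - (-7 + 5) - 5394) = 32 + (√43 - 1*(-2) - 5394) = 32 + (√43 + 2 - 5394) = 32 + (-5392 + √43) = -5360 + √43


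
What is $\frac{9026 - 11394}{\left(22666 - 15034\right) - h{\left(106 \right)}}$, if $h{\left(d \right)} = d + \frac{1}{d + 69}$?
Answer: $- \frac{414400}{1317049} \approx -0.31464$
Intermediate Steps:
$h{\left(d \right)} = d + \frac{1}{69 + d}$
$\frac{9026 - 11394}{\left(22666 - 15034\right) - h{\left(106 \right)}} = \frac{9026 - 11394}{\left(22666 - 15034\right) - \frac{1 + 106^{2} + 69 \cdot 106}{69 + 106}} = - \frac{2368}{7632 - \frac{1 + 11236 + 7314}{175}} = - \frac{2368}{7632 - \frac{1}{175} \cdot 18551} = - \frac{2368}{7632 - \frac{18551}{175}} = - \frac{2368}{\frac{1317049}{175}} = \left(-2368\right) \frac{175}{1317049} = - \frac{414400}{1317049}$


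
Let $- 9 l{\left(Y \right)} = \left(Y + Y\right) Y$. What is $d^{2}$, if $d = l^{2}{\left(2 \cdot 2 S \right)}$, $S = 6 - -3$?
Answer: $6879707136$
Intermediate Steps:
$S = 9$ ($S = 6 + 3 = 9$)
$l{\left(Y \right)} = - \frac{2 Y^{2}}{9}$ ($l{\left(Y \right)} = - \frac{\left(Y + Y\right) Y}{9} = - \frac{2 Y Y}{9} = - \frac{2 Y^{2}}{9}$)
$d = 82944$ ($d = \left(- \frac{2 \left(2 \cdot 2 \cdot 9\right)^{2}}{9}\right)^{2} = \left(- \frac{2 \left(4 \cdot 9\right)^{2}}{9}\right)^{2} = \left(- \frac{2 \cdot 36^{2}}{9}\right)^{2} = \left(\left(- \frac{2}{9}\right) 1296\right)^{2} = \left(-288\right)^{2} = 82944$)
$d^{2} = 82944^{2} = 6879707136$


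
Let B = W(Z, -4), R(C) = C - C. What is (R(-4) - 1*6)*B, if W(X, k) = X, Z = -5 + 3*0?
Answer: 30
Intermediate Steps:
Z = -5 (Z = -5 + 0 = -5)
R(C) = 0
B = -5
(R(-4) - 1*6)*B = (0 - 1*6)*(-5) = (0 - 6)*(-5) = -6*(-5) = 30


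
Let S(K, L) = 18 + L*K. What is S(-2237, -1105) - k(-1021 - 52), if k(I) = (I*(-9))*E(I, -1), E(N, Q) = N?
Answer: 12833864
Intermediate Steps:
S(K, L) = 18 + K*L
k(I) = -9*I**2 (k(I) = (I*(-9))*I = (-9*I)*I = -9*I**2)
S(-2237, -1105) - k(-1021 - 52) = (18 - 2237*(-1105)) - (-9)*(-1021 - 52)**2 = (18 + 2471885) - (-9)*(-1073)**2 = 2471903 - (-9)*1151329 = 2471903 - 1*(-10361961) = 2471903 + 10361961 = 12833864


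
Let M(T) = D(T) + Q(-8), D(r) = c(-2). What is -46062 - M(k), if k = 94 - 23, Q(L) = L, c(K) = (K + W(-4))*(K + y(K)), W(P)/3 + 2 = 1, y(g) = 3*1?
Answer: -46049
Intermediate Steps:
y(g) = 3
W(P) = -3 (W(P) = -6 + 3*1 = -6 + 3 = -3)
c(K) = (-3 + K)*(3 + K) (c(K) = (K - 3)*(K + 3) = (-3 + K)*(3 + K))
D(r) = -5 (D(r) = -9 + (-2)² = -9 + 4 = -5)
k = 71
M(T) = -13 (M(T) = -5 - 8 = -13)
-46062 - M(k) = -46062 - 1*(-13) = -46062 + 13 = -46049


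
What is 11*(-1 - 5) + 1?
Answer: -65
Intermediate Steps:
11*(-1 - 5) + 1 = 11*(-6) + 1 = -66 + 1 = -65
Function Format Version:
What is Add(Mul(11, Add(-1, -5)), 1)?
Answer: -65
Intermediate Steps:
Add(Mul(11, Add(-1, -5)), 1) = Add(Mul(11, -6), 1) = Add(-66, 1) = -65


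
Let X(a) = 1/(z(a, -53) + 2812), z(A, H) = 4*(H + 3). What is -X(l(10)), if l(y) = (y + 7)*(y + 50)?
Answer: -1/2612 ≈ -0.00038285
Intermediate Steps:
z(A, H) = 12 + 4*H (z(A, H) = 4*(3 + H) = 12 + 4*H)
l(y) = (7 + y)*(50 + y)
X(a) = 1/2612 (X(a) = 1/((12 + 4*(-53)) + 2812) = 1/((12 - 212) + 2812) = 1/(-200 + 2812) = 1/2612)
-X(l(10)) = -1*1/2612 = -1/2612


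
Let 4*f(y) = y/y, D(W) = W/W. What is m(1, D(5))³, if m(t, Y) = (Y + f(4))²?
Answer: 15625/4096 ≈ 3.8147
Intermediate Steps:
D(W) = 1
f(y) = ¼ (f(y) = (y/y)/4 = (¼)*1 = ¼)
m(t, Y) = (¼ + Y)² (m(t, Y) = (Y + ¼)² = (¼ + Y)²)
m(1, D(5))³ = ((1 + 4*1)²/16)³ = ((1 + 4)²/16)³ = ((1/16)*5²)³ = ((1/16)*25)³ = (25/16)³ = 15625/4096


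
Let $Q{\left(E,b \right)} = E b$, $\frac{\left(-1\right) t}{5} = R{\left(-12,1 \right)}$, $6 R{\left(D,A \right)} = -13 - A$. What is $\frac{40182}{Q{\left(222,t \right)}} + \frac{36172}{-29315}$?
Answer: $\frac{586081}{41041} \approx 14.28$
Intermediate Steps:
$R{\left(D,A \right)} = - \frac{13}{6} - \frac{A}{6}$ ($R{\left(D,A \right)} = \frac{-13 - A}{6} = - \frac{13}{6} - \frac{A}{6}$)
$t = \frac{35}{3}$ ($t = - 5 \left(- \frac{13}{6} - \frac{1}{6}\right) = \left(-5\right) \left(- \frac{7}{3}\right) = \frac{35}{3} \approx 11.667$)
$\frac{40182}{Q{\left(222,t \right)}} + \frac{36172}{-29315} = \frac{40182}{222 \cdot \frac{35}{3}} + \frac{36172}{-29315} = \frac{40182}{2590} + 36172 \left(- \frac{1}{29315}\right) = 40182 \cdot \frac{1}{2590} - \frac{36172}{29315} = \frac{543}{35} - \frac{36172}{29315} = \frac{586081}{41041}$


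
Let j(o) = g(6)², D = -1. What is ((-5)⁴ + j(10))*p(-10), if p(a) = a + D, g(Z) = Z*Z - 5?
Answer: -17446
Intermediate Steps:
g(Z) = -5 + Z² (g(Z) = Z² - 5 = -5 + Z²)
j(o) = 961 (j(o) = (-5 + 6²)² = (-5 + 36)² = 31² = 961)
p(a) = -1 + a (p(a) = a - 1 = -1 + a)
((-5)⁴ + j(10))*p(-10) = ((-5)⁴ + 961)*(-1 - 10) = (625 + 961)*(-11) = 1586*(-11) = -17446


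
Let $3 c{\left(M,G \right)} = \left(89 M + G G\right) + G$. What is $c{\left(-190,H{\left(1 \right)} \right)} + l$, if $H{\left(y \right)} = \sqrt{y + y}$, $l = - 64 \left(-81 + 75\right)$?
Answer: $-5252 + \frac{\sqrt{2}}{3} \approx -5251.5$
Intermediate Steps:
$l = 384$ ($l = \left(-64\right) \left(-6\right) = 384$)
$H{\left(y \right)} = \sqrt{2} \sqrt{y}$ ($H{\left(y \right)} = \sqrt{2 y} = \sqrt{2} \sqrt{y}$)
$c{\left(M,G \right)} = \frac{G}{3} + \frac{G^{2}}{3} + \frac{89 M}{3}$ ($c{\left(M,G \right)} = \frac{\left(89 M + G G\right) + G}{3} = \frac{\left(89 M + G^{2}\right) + G}{3} = \frac{\left(G^{2} + 89 M\right) + G}{3} = \frac{G + G^{2} + 89 M}{3} = \frac{G}{3} + \frac{G^{2}}{3} + \frac{89 M}{3}$)
$c{\left(-190,H{\left(1 \right)} \right)} + l = \left(\frac{\sqrt{2} \sqrt{1}}{3} + \frac{\left(\sqrt{2} \sqrt{1}\right)^{2}}{3} + \frac{89}{3} \left(-190\right)\right) + 384 = \left(\frac{\sqrt{2} \cdot 1}{3} + \frac{\left(\sqrt{2} \cdot 1\right)^{2}}{3} - \frac{16910}{3}\right) + 384 = \left(\frac{\sqrt{2}}{3} + \frac{\left(\sqrt{2}\right)^{2}}{3} - \frac{16910}{3}\right) + 384 = \left(\frac{\sqrt{2}}{3} + \frac{1}{3} \cdot 2 - \frac{16910}{3}\right) + 384 = \left(\frac{\sqrt{2}}{3} + \frac{2}{3} - \frac{16910}{3}\right) + 384 = \left(-5636 + \frac{\sqrt{2}}{3}\right) + 384 = -5252 + \frac{\sqrt{2}}{3}$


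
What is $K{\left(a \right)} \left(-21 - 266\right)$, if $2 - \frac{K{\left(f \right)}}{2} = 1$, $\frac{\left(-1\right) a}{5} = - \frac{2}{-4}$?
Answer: $-574$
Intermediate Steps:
$a = - \frac{5}{2}$ ($a = - 5 \left(- \frac{2}{-4}\right) = - 5 \left(\left(-2\right) \left(- \frac{1}{4}\right)\right) = \left(-5\right) \frac{1}{2} = - \frac{5}{2} \approx -2.5$)
$K{\left(f \right)} = 2$ ($K{\left(f \right)} = 4 - 2 = 2$)
$K{\left(a \right)} \left(-21 - 266\right) = 2 \left(-21 - 266\right) = 2 \left(-287\right) = -574$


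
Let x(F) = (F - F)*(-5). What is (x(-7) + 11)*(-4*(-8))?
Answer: 352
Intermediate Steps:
x(F) = 0 (x(F) = 0*(-5) = 0)
(x(-7) + 11)*(-4*(-8)) = (0 + 11)*(-4*(-8)) = 11*32 = 352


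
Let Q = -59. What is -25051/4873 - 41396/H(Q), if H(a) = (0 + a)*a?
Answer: -288925239/16962913 ≈ -17.033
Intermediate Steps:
H(a) = a**2 (H(a) = a*a = a**2)
-25051/4873 - 41396/H(Q) = -25051/4873 - 41396/((-59)**2) = -25051*1/4873 - 41396/3481 = -25051/4873 - 41396*1/3481 = -25051/4873 - 41396/3481 = -288925239/16962913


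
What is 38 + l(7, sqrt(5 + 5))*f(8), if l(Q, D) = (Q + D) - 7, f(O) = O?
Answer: 38 + 8*sqrt(10) ≈ 63.298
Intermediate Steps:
l(Q, D) = -7 + D + Q (l(Q, D) = (D + Q) - 7 = -7 + D + Q)
38 + l(7, sqrt(5 + 5))*f(8) = 38 + (-7 + sqrt(5 + 5) + 7)*8 = 38 + (-7 + sqrt(10) + 7)*8 = 38 + sqrt(10)*8 = 38 + 8*sqrt(10)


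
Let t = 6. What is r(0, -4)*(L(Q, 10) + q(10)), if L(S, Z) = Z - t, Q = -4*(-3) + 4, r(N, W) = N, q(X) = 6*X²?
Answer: 0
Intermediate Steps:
Q = 16 (Q = 12 + 4 = 16)
L(S, Z) = -6 + Z (L(S, Z) = Z - 1*6 = Z - 6 = -6 + Z)
r(0, -4)*(L(Q, 10) + q(10)) = 0*((-6 + 10) + 6*10²) = 0*(4 + 6*100) = 0*(4 + 600) = 0*604 = 0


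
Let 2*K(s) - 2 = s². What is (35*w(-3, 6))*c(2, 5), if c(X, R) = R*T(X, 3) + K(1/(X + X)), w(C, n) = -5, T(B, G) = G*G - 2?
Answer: -201775/32 ≈ -6305.5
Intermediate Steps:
T(B, G) = -2 + G² (T(B, G) = G² - 2 = -2 + G²)
K(s) = 1 + s²/2
c(X, R) = 1 + 7*R + 1/(8*X²) (c(X, R) = R*(-2 + 3²) + (1 + (1/(X + X))²/2) = R*(-2 + 9) + (1 + (1/(2*X))²/2) = R*7 + (1 + (1/(2*X))²/2) = 7*R + (1 + (1/(4*X²))/2) = 7*R + (1 + 1/(8*X²)) = 1 + 7*R + 1/(8*X²))
(35*w(-3, 6))*c(2, 5) = (35*(-5))*(1 + 7*5 + (⅛)/2²) = -175*(1 + 35 + (⅛)*(¼)) = -175*(1 + 35 + 1/32) = -175*1153/32 = -201775/32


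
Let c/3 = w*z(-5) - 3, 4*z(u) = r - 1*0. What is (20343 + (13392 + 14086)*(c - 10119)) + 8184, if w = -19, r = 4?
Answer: -279834903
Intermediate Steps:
z(u) = 1 (z(u) = (4 - 1*0)/4 = (4 + 0)/4 = (¼)*4 = 1)
c = -66 (c = 3*(-19*1 - 3) = 3*(-19 - 3) = 3*(-22) = -66)
(20343 + (13392 + 14086)*(c - 10119)) + 8184 = (20343 + (13392 + 14086)*(-66 - 10119)) + 8184 = (20343 + 27478*(-10185)) + 8184 = (20343 - 279863430) + 8184 = -279843087 + 8184 = -279834903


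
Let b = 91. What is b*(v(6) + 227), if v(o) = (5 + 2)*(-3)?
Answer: 18746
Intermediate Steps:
v(o) = -21 (v(o) = 7*(-3) = -21)
b*(v(6) + 227) = 91*(-21 + 227) = 91*206 = 18746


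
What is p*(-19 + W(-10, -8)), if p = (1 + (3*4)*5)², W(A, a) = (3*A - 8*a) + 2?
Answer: 63257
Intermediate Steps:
W(A, a) = 2 - 8*a + 3*A (W(A, a) = (-8*a + 3*A) + 2 = 2 - 8*a + 3*A)
p = 3721 (p = (1 + 12*5)² = (1 + 60)² = 61² = 3721)
p*(-19 + W(-10, -8)) = 3721*(-19 + (2 - 8*(-8) + 3*(-10))) = 3721*(-19 + (2 + 64 - 30)) = 3721*(-19 + 36) = 3721*17 = 63257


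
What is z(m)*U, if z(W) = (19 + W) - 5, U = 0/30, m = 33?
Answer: 0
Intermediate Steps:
U = 0 (U = 0*(1/30) = 0)
z(W) = 14 + W
z(m)*U = (14 + 33)*0 = 47*0 = 0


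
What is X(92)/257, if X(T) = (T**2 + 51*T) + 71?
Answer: 13227/257 ≈ 51.467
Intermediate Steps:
X(T) = 71 + T**2 + 51*T
X(92)/257 = (71 + 92**2 + 51*92)/257 = (71 + 8464 + 4692)*(1/257) = 13227*(1/257) = 13227/257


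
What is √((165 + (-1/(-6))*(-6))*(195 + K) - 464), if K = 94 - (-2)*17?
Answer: 2*√13127 ≈ 229.15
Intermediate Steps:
K = 128 (K = 94 - 1*(-34) = 94 + 34 = 128)
√((165 + (-1/(-6))*(-6))*(195 + K) - 464) = √((165 + (-1/(-6))*(-6))*(195 + 128) - 464) = √((165 - ⅙*(-1)*(-6))*323 - 464) = √((165 + (⅙)*(-6))*323 - 464) = √((165 - 1)*323 - 464) = √(164*323 - 464) = √(52972 - 464) = √52508 = 2*√13127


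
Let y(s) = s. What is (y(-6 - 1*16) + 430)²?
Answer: 166464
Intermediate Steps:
(y(-6 - 1*16) + 430)² = ((-6 - 1*16) + 430)² = ((-6 - 16) + 430)² = (-22 + 430)² = 408² = 166464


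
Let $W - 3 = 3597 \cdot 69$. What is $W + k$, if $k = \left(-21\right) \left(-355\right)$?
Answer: $255651$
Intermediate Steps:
$k = 7455$
$W = 248196$ ($W = 3 + 3597 \cdot 69 = 3 + 248193 = 248196$)
$W + k = 248196 + 7455 = 255651$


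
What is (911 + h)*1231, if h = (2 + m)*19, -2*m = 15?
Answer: 1985603/2 ≈ 9.9280e+5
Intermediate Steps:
m = -15/2 (m = -1/2*15 = -15/2 ≈ -7.5000)
h = -209/2 (h = (2 - 15/2)*19 = -11/2*19 = -209/2 ≈ -104.50)
(911 + h)*1231 = (911 - 209/2)*1231 = (1613/2)*1231 = 1985603/2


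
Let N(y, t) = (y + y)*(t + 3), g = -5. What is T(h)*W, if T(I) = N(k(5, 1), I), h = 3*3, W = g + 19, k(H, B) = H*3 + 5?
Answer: 6720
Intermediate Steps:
k(H, B) = 5 + 3*H (k(H, B) = 3*H + 5 = 5 + 3*H)
W = 14 (W = -5 + 19 = 14)
N(y, t) = 2*y*(3 + t) (N(y, t) = (2*y)*(3 + t) = 2*y*(3 + t))
h = 9
T(I) = 120 + 40*I (T(I) = 2*(5 + 3*5)*(3 + I) = 2*(5 + 15)*(3 + I) = 2*20*(3 + I) = 120 + 40*I)
T(h)*W = (120 + 40*9)*14 = (120 + 360)*14 = 480*14 = 6720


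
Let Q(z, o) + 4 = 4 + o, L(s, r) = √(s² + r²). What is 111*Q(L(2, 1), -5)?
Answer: -555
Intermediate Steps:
L(s, r) = √(r² + s²)
Q(z, o) = o (Q(z, o) = -4 + (4 + o) = o)
111*Q(L(2, 1), -5) = 111*(-5) = -555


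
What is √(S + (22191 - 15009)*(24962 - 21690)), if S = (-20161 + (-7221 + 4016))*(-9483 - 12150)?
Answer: √528976182 ≈ 22999.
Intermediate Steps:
S = 505476678 (S = (-20161 - 3205)*(-21633) = -23366*(-21633) = 505476678)
√(S + (22191 - 15009)*(24962 - 21690)) = √(505476678 + (22191 - 15009)*(24962 - 21690)) = √(505476678 + 7182*3272) = √(505476678 + 23499504) = √528976182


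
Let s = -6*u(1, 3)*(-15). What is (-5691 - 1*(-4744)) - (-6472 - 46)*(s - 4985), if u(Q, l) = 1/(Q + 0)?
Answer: -31906557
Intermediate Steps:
u(Q, l) = 1/Q
s = 90 (s = -6/1*(-15) = -6*1*(-15) = -6*(-15) = 90)
(-5691 - 1*(-4744)) - (-6472 - 46)*(s - 4985) = (-5691 - 1*(-4744)) - (-6472 - 46)*(90 - 4985) = (-5691 + 4744) - (-6518)*(-4895) = -947 - 1*31905610 = -947 - 31905610 = -31906557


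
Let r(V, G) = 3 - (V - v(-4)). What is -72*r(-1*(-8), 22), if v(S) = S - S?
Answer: 360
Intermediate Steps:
v(S) = 0
r(V, G) = 3 - V (r(V, G) = 3 - (V - 1*0) = 3 - (V + 0) = 3 - V)
-72*r(-1*(-8), 22) = -72*(3 - (-1)*(-8)) = -72*(3 - 1*8) = -72*(3 - 8) = -72*(-5) = 360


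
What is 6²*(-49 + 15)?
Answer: -1224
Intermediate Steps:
6²*(-49 + 15) = 36*(-34) = -1224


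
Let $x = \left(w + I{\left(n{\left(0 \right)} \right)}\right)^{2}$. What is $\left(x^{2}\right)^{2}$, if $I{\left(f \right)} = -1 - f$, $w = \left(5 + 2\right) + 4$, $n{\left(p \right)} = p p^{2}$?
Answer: $100000000$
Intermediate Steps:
$n{\left(p \right)} = p^{3}$
$w = 11$ ($w = 7 + 4 = 11$)
$x = 100$ ($x = \left(11 - 1\right)^{2} = 10^{2} = 100$)
$\left(x^{2}\right)^{2} = \left(100^{2}\right)^{2} = 10000^{2} = 100000000$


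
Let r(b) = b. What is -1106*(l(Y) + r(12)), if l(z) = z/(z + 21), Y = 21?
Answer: -13825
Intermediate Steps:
l(z) = z/(21 + z)
-1106*(l(Y) + r(12)) = -1106*(21/(21 + 21) + 12) = -1106*(21/42 + 12) = -1106*(21*(1/42) + 12) = -1106*(1/2 + 12) = -1106*25/2 = -13825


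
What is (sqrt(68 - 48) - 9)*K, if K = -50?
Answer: 450 - 100*sqrt(5) ≈ 226.39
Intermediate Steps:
(sqrt(68 - 48) - 9)*K = (sqrt(68 - 48) - 9)*(-50) = (sqrt(20) - 9)*(-50) = (2*sqrt(5) - 9)*(-50) = (-9 + 2*sqrt(5))*(-50) = 450 - 100*sqrt(5)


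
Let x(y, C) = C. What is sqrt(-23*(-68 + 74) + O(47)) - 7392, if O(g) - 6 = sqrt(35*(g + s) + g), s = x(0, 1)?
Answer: -7392 + I*sqrt(132 - sqrt(1727)) ≈ -7392.0 + 9.5101*I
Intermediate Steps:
s = 1
O(g) = 6 + sqrt(35 + 36*g) (O(g) = 6 + sqrt(35*(g + 1) + g) = 6 + sqrt(35*(1 + g) + g) = 6 + sqrt((35 + 35*g) + g) = 6 + sqrt(35 + 36*g))
sqrt(-23*(-68 + 74) + O(47)) - 7392 = sqrt(-23*(-68 + 74) + (6 + sqrt(35 + 36*47))) - 7392 = sqrt(-23*6 + (6 + sqrt(35 + 1692))) - 7392 = sqrt(-138 + (6 + sqrt(1727))) - 7392 = sqrt(-132 + sqrt(1727)) - 7392 = -7392 + sqrt(-132 + sqrt(1727))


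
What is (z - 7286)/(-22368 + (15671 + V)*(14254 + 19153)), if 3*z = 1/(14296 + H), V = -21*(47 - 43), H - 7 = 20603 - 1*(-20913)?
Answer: -1220091701/87193610838237 ≈ -1.3993e-5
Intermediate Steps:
H = 41523 (H = 7 + (20603 - 1*(-20913)) = 7 + (20603 + 20913) = 7 + 41516 = 41523)
V = -84 (V = -21*4 = -84)
z = 1/167457 (z = 1/(3*(14296 + 41523)) = (⅓)/55819 = (⅓)*(1/55819) = 1/167457 ≈ 5.9717e-6)
(z - 7286)/(-22368 + (15671 + V)*(14254 + 19153)) = (1/167457 - 7286)/(-22368 + (15671 - 84)*(14254 + 19153)) = -1220091701/(167457*(-22368 + 15587*33407)) = -1220091701/(167457*(-22368 + 520714909)) = -1220091701/167457/520692541 = -1220091701/167457*1/520692541 = -1220091701/87193610838237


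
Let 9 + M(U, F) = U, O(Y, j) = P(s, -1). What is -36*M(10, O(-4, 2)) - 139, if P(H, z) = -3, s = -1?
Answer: -175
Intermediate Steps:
O(Y, j) = -3
M(U, F) = -9 + U
-36*M(10, O(-4, 2)) - 139 = -36*(-9 + 10) - 139 = -36*1 - 139 = -36 - 139 = -175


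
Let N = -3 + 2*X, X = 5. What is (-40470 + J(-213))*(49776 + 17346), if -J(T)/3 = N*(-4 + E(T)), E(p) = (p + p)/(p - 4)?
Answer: -84120243768/31 ≈ -2.7136e+9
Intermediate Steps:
E(p) = 2*p/(-4 + p) (E(p) = (2*p)/(-4 + p) = 2*p/(-4 + p))
N = 7 (N = -3 + 2*5 = -3 + 10 = 7)
J(T) = 84 - 42*T/(-4 + T) (J(T) = -21*(-4 + 2*T/(-4 + T)) = -3*(-28 + 14*T/(-4 + T)) = 84 - 42*T/(-4 + T))
(-40470 + J(-213))*(49776 + 17346) = (-40470 + 42*(-8 - 213)/(-4 - 213))*(49776 + 17346) = (-40470 + 42*(-221)/(-217))*67122 = (-40470 + 42*(-1/217)*(-221))*67122 = (-40470 + 1326/31)*67122 = -1253244/31*67122 = -84120243768/31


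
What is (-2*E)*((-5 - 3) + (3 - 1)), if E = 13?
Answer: 156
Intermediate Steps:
(-2*E)*((-5 - 3) + (3 - 1)) = (-2*13)*((-5 - 3) + (3 - 1)) = -26*(-8 + 2) = -26*(-6) = 156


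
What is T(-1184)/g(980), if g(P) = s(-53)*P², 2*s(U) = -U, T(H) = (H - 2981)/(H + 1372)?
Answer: -17/19529440 ≈ -8.7048e-7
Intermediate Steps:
T(H) = (-2981 + H)/(1372 + H)
s(U) = -U/2 (s(U) = (-U)/2 = -U/2)
g(P) = 53*P²/2 (g(P) = (-½*(-53))*P² = 53*P²/2)
T(-1184)/g(980) = ((-2981 - 1184)/(1372 - 1184))/(((53/2)*980²)) = (-4165/188)/(((53/2)*960400)) = ((1/188)*(-4165))/25450600 = -4165/188*1/25450600 = -17/19529440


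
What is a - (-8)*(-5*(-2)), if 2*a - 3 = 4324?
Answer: 4487/2 ≈ 2243.5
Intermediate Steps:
a = 4327/2 (a = 3/2 + (½)*4324 = 3/2 + 2162 = 4327/2 ≈ 2163.5)
a - (-8)*(-5*(-2)) = 4327/2 - (-8)*(-5*(-2)) = 4327/2 - (-8)*10 = 4327/2 - 1*(-80) = 4327/2 + 80 = 4487/2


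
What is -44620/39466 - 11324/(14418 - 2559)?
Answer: -488030782/234013647 ≈ -2.0855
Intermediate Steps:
-44620/39466 - 11324/(14418 - 2559) = -44620*1/39466 - 11324/11859 = -22310/19733 - 11324*1/11859 = -22310/19733 - 11324/11859 = -488030782/234013647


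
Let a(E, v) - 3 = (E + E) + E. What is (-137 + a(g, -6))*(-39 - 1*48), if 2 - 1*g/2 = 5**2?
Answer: 23664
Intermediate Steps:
g = -46 (g = 4 - 2*5**2 = 4 - 2*25 = 4 - 50 = -46)
a(E, v) = 3 + 3*E (a(E, v) = 3 + ((E + E) + E) = 3 + (2*E + E) = 3 + 3*E)
(-137 + a(g, -6))*(-39 - 1*48) = (-137 + (3 + 3*(-46)))*(-39 - 1*48) = (-137 + (3 - 138))*(-39 - 48) = (-137 - 135)*(-87) = -272*(-87) = 23664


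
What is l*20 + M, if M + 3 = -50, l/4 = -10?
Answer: -853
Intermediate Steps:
l = -40 (l = 4*(-10) = -40)
M = -53 (M = -3 - 50 = -53)
l*20 + M = -40*20 - 53 = -800 - 53 = -853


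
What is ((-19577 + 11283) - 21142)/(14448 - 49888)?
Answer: 7359/8860 ≈ 0.83059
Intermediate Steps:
((-19577 + 11283) - 21142)/(14448 - 49888) = (-8294 - 21142)/(-35440) = -29436*(-1/35440) = 7359/8860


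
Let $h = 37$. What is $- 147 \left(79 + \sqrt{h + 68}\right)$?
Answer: $-11613 - 147 \sqrt{105} \approx -13119.0$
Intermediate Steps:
$- 147 \left(79 + \sqrt{h + 68}\right) = - 147 \left(79 + \sqrt{37 + 68}\right) = - 147 \left(79 + \sqrt{105}\right) = -11613 - 147 \sqrt{105}$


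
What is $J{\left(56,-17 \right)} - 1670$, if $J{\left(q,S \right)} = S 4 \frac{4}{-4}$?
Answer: $-1602$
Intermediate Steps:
$J{\left(q,S \right)} = - 4 S$ ($J{\left(q,S \right)} = 4 S 4 \left(- \frac{1}{4}\right) = 4 S \left(-1\right) = - 4 S$)
$J{\left(56,-17 \right)} - 1670 = \left(-4\right) \left(-17\right) - 1670 = 68 - 1670 = -1602$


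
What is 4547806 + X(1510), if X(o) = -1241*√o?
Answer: 4547806 - 1241*√1510 ≈ 4.4996e+6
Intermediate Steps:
4547806 + X(1510) = 4547806 - 1241*√1510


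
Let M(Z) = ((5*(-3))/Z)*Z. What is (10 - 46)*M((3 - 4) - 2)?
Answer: 540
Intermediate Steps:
M(Z) = -15 (M(Z) = (-15/Z)*Z = -15)
(10 - 46)*M((3 - 4) - 2) = (10 - 46)*(-15) = -36*(-15) = 540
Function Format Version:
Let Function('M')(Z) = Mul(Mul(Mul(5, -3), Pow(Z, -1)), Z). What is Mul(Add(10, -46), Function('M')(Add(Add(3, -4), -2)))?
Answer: 540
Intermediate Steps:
Function('M')(Z) = -15 (Function('M')(Z) = Mul(Mul(-15, Pow(Z, -1)), Z) = -15)
Mul(Add(10, -46), Function('M')(Add(Add(3, -4), -2))) = Mul(Add(10, -46), -15) = Mul(-36, -15) = 540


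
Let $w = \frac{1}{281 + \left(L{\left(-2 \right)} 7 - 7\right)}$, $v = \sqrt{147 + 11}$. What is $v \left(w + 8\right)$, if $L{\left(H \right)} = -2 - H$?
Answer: $\frac{2193 \sqrt{158}}{274} \approx 100.6$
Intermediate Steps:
$v = \sqrt{158} \approx 12.57$
$w = \frac{1}{274}$ ($w = \frac{1}{281 - \left(7 - \left(-2 - -2\right) 7\right)} = \frac{1}{281 - \left(7 - \left(-2 + 2\right) 7\right)} = \frac{1}{281 + \left(0 \cdot 7 - 7\right)} = \frac{1}{281 + \left(0 - 7\right)} = \frac{1}{281 - 7} = \frac{1}{274} \approx 0.0036496$)
$v \left(w + 8\right) = \sqrt{158} \left(\frac{1}{274} + 8\right) = \sqrt{158} \cdot \frac{2193}{274} = \frac{2193 \sqrt{158}}{274}$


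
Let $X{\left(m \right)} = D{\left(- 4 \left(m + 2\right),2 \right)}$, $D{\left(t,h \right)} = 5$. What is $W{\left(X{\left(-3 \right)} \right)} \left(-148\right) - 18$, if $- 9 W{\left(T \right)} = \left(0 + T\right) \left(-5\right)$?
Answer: $- \frac{3862}{9} \approx -429.11$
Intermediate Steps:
$X{\left(m \right)} = 5$
$W{\left(T \right)} = \frac{5 T}{9}$ ($W{\left(T \right)} = - \frac{\left(0 + T\right) \left(-5\right)}{9} = - \frac{T \left(-5\right)}{9} = - \frac{\left(-5\right) T}{9} = \frac{5 T}{9}$)
$W{\left(X{\left(-3 \right)} \right)} \left(-148\right) - 18 = \frac{5}{9} \cdot 5 \left(-148\right) - 18 = \frac{25}{9} \left(-148\right) - 18 = - \frac{3700}{9} - 18 = - \frac{3862}{9}$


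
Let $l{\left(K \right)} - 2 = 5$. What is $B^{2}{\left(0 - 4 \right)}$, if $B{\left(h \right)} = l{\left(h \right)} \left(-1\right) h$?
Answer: $784$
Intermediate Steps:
$l{\left(K \right)} = 7$ ($l{\left(K \right)} = 2 + 5 = 7$)
$B{\left(h \right)} = - 7 h$ ($B{\left(h \right)} = 7 \left(-1\right) h = - 7 h$)
$B^{2}{\left(0 - 4 \right)} = \left(- 7 \left(0 - 4\right)\right)^{2} = \left(\left(-7\right) \left(-4\right)\right)^{2} = 28^{2} = 784$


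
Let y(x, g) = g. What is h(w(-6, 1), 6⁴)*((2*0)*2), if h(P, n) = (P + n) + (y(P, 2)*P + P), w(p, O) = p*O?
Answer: 0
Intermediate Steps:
w(p, O) = O*p
h(P, n) = n + 4*P (h(P, n) = (P + n) + (2*P + P) = (P + n) + 3*P = n + 4*P)
h(w(-6, 1), 6⁴)*((2*0)*2) = (6⁴ + 4*(1*(-6)))*((2*0)*2) = (1296 + 4*(-6))*(0*2) = (1296 - 24)*0 = 1272*0 = 0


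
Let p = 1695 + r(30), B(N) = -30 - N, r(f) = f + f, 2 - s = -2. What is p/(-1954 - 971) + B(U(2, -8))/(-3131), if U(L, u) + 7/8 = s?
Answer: -73819/125240 ≈ -0.58942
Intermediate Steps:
s = 4 (s = 2 - 1*(-2) = 2 + 2 = 4)
r(f) = 2*f
U(L, u) = 25/8 (U(L, u) = -7/8 + 4 = 25/8)
p = 1755 (p = 1695 + 2*30 = 1695 + 60 = 1755)
p/(-1954 - 971) + B(U(2, -8))/(-3131) = 1755/(-1954 - 971) + (-30 - 1*25/8)/(-3131) = 1755/(-2925) + (-30 - 25/8)*(-1/3131) = 1755*(-1/2925) - 265/8*(-1/3131) = -⅗ + 265/25048 = -73819/125240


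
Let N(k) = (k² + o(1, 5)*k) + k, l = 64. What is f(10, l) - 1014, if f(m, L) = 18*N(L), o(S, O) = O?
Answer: 79626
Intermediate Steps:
N(k) = k² + 6*k (N(k) = (k² + 5*k) + k = k² + 6*k)
f(m, L) = 18*L*(6 + L) (f(m, L) = 18*(L*(6 + L)) = 18*L*(6 + L))
f(10, l) - 1014 = 18*64*(6 + 64) - 1014 = 18*64*70 - 1014 = 80640 - 1014 = 79626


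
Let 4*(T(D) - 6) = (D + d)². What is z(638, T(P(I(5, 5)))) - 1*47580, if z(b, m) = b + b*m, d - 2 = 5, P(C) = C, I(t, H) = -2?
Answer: -78253/2 ≈ -39127.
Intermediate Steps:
d = 7 (d = 2 + 5 = 7)
T(D) = 6 + (7 + D)²/4 (T(D) = 6 + (D + 7)²/4 = 6 + (7 + D)²/4)
z(638, T(P(I(5, 5)))) - 1*47580 = 638*(1 + (6 + (7 - 2)²/4)) - 1*47580 = 638*(1 + (6 + (¼)*5²)) - 47580 = 638*(1 + (6 + (¼)*25)) - 47580 = 638*(1 + (6 + 25/4)) - 47580 = 638*(1 + 49/4) - 47580 = 638*(53/4) - 47580 = 16907/2 - 47580 = -78253/2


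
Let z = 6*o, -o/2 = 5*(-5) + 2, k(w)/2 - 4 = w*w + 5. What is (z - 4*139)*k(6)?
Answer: -25200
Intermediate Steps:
k(w) = 18 + 2*w² (k(w) = 8 + 2*(w*w + 5) = 8 + 2*(w² + 5) = 8 + 2*(5 + w²) = 8 + (10 + 2*w²) = 18 + 2*w²)
o = 46 (o = -2*(5*(-5) + 2) = -2*(-25 + 2) = -2*(-23) = 46)
z = 276 (z = 6*46 = 276)
(z - 4*139)*k(6) = (276 - 4*139)*(18 + 2*6²) = (276 - 556)*(18 + 2*36) = -280*(18 + 72) = -280*90 = -25200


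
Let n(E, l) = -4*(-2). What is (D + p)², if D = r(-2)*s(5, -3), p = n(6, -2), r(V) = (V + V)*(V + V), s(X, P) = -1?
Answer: 64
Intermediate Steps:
r(V) = 4*V² (r(V) = (2*V)*(2*V) = 4*V²)
n(E, l) = 8
p = 8
D = -16 (D = (4*(-2)²)*(-1) = (4*4)*(-1) = 16*(-1) = -16)
(D + p)² = (-16 + 8)² = (-8)² = 64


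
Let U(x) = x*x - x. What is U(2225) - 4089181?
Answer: 859219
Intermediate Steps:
U(x) = x² - x
U(2225) - 4089181 = 2225*(-1 + 2225) - 4089181 = 2225*2224 - 4089181 = 4948400 - 4089181 = 859219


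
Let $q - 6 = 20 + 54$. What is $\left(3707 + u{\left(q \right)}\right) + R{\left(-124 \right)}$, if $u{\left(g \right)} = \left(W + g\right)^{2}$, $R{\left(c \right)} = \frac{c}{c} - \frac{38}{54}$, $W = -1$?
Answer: $\frac{268604}{27} \approx 9948.3$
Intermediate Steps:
$R{\left(c \right)} = \frac{8}{27}$ ($R{\left(c \right)} = 1 - \frac{19}{27} = \frac{8}{27}$)
$q = 80$ ($q = 6 + \left(20 + 54\right) = 6 + 74 = 80$)
$u{\left(g \right)} = \left(-1 + g\right)^{2}$
$\left(3707 + u{\left(q \right)}\right) + R{\left(-124 \right)} = \left(3707 + \left(-1 + 80\right)^{2}\right) + \frac{8}{27} = \left(3707 + 79^{2}\right) + \frac{8}{27} = \left(3707 + 6241\right) + \frac{8}{27} = 9948 + \frac{8}{27} = \frac{268604}{27}$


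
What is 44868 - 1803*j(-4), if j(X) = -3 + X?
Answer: 57489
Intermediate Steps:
44868 - 1803*j(-4) = 44868 - 1803*(-3 - 4) = 44868 - 1803*(-7) = 44868 - 1*(-12621) = 44868 + 12621 = 57489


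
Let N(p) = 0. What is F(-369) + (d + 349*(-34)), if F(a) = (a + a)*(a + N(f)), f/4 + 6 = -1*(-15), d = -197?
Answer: 260259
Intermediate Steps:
f = 36 (f = -24 + 4*(-1*(-15)) = -24 + 4*15 = -24 + 60 = 36)
F(a) = 2*a² (F(a) = (a + a)*(a + 0) = (2*a)*a = 2*a²)
F(-369) + (d + 349*(-34)) = 2*(-369)² + (-197 + 349*(-34)) = 2*136161 + (-197 - 11866) = 272322 - 12063 = 260259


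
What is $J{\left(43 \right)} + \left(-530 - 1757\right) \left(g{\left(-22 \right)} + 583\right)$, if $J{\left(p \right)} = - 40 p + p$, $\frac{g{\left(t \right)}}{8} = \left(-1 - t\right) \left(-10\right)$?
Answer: $2507162$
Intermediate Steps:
$g{\left(t \right)} = 80 + 80 t$ ($g{\left(t \right)} = 8 \left(-1 - t\right) \left(-10\right) = 8 \left(10 + 10 t\right) = 80 + 80 t$)
$J{\left(p \right)} = - 39 p$
$J{\left(43 \right)} + \left(-530 - 1757\right) \left(g{\left(-22 \right)} + 583\right) = \left(-39\right) 43 + \left(-530 - 1757\right) \left(\left(80 + 80 \left(-22\right)\right) + 583\right) = -1677 - 2287 \left(\left(80 - 1760\right) + 583\right) = -1677 - 2287 \left(-1680 + 583\right) = -1677 - -2508839 = -1677 + 2508839 = 2507162$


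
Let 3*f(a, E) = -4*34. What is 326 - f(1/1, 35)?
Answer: 1114/3 ≈ 371.33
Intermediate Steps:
f(a, E) = -136/3 (f(a, E) = (-4*34)/3 = (1/3)*(-136) = -136/3)
326 - f(1/1, 35) = 326 - 1*(-136/3) = 326 + 136/3 = 1114/3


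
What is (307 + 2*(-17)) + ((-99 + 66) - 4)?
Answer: 236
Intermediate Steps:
(307 + 2*(-17)) + ((-99 + 66) - 4) = (307 - 34) + (-33 - 4) = 273 - 37 = 236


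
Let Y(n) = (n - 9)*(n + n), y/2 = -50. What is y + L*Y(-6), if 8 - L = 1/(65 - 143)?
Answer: 17450/13 ≈ 1342.3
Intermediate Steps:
y = -100 (y = 2*(-50) = -100)
L = 625/78 (L = 8 - 1/(65 - 143) = 8 - 1/(-78) = 8 - 1*(-1/78) = 8 + 1/78 = 625/78 ≈ 8.0128)
Y(n) = 2*n*(-9 + n) (Y(n) = (-9 + n)*(2*n) = 2*n*(-9 + n))
y + L*Y(-6) = -100 + 625*(2*(-6)*(-9 - 6))/78 = -100 + 625*(2*(-6)*(-15))/78 = -100 + (625/78)*180 = -100 + 18750/13 = 17450/13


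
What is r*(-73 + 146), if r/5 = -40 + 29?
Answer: -4015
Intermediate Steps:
r = -55 (r = 5*(-40 + 29) = 5*(-11) = -55)
r*(-73 + 146) = -55*(-73 + 146) = -55*73 = -4015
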